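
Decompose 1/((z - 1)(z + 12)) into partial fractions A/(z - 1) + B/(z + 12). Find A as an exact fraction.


Step 1: Multiply both sides by (z - 1) and set z = 1
Step 2: A = 1 / (1 + 12)
Step 3: A = 1 / 13
Step 4: A = 1/13

1/13


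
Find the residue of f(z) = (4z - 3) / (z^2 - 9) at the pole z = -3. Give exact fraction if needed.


Step 1: Q(z) = z^2 - 9 = (z + 3)(z - 3)
Step 2: Q'(z) = 2z
Step 3: Q'(-3) = -6, P(-3) = -15
Step 4: Res = P(-3)/Q'(-3) = -15/(-6) = 5/2

5/2


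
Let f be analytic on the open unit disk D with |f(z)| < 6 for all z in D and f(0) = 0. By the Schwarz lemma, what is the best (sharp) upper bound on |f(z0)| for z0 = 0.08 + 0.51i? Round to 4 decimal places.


Step 1: g = f/6 maps D -> D with g(0) = 0, so by the Schwarz lemma |g(z)| <= |z|, i.e. |f(z)| <= 6|z|; this is sharp (f(z) = 6z).
Step 2: |z0|^2 = 0.08^2 + 0.51^2 = 0.2665
Step 3: |z0| = sqrt(0.2665) = 0.516236
Step 4: Best bound = 6 * |z0| = 6 * 0.516236 = 3.0974

3.0974


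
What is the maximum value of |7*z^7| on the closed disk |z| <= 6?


Step 1: On |z| = 6, |f(z)| = 7 * |z|^7 = 7 * 6^7
Step 2: By maximum modulus principle, maximum is on boundary.
Step 3: Maximum = 7 * 279936 = 1959552

1959552


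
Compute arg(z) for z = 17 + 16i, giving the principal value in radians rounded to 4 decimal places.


Step 1: z = 17 + 16i
Step 2: arg(z) = atan2(16, 17)
Step 3: arg(z) = 0.7551

0.7551


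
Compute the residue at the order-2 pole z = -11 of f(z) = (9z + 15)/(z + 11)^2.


Step 1: Pole of order 2 at z = -11
Step 2: Res = lim d/dz [(z + 11)^2 * f(z)] as z -> -11
Step 3: (z + 11)^2 * f(z) = 9z + 15
Step 4: d/dz[9z + 15] = 9

9


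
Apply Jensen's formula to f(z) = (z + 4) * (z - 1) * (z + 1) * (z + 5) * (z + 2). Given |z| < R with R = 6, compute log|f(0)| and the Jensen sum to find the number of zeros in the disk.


Jensen's formula: (1/2pi)*integral log|f(Re^it)|dt = log|f(0)| + sum_{|a_k|<R} log(R/|a_k|)
Step 1: f(0) = 4 * (-1) * 1 * 5 * 2 = -40
Step 2: log|f(0)| = log|-4| + log|1| + log|-1| + log|-5| + log|-2| = 3.6889
Step 3: Zeros inside |z| < 6: -4, 1, -1, -5, -2
Step 4: Jensen sum = log(6/4) + log(6/1) + log(6/1) + log(6/5) + log(6/2) = 5.2699
Step 5: n(R) = number of terms in the Jensen sum = count of zeros inside |z| < 6 = 5

5


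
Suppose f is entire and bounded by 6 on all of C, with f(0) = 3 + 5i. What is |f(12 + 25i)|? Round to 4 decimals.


Step 1: By Liouville's theorem, a bounded entire function is constant.
Step 2: f(z) = f(0) = 3 + 5i for all z.
Step 3: |f(w)| = |3 + 5i| = sqrt(9 + 25)
Step 4: = 5.831

5.831


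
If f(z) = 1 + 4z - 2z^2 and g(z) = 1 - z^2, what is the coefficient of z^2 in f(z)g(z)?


Step 1: z^2 term in f*g comes from: (1)*(-z^2) + (4z)*(0) + (-2z^2)*(1)
Step 2: = -1 + 0 - 2
Step 3: = -3

-3


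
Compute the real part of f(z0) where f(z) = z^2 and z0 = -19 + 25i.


Step 1: z0 = -19 + 25i
Step 2: z0^2 = (-19)^2 - 25^2 - 950i
Step 3: real part = 361 - 625 = -264

-264


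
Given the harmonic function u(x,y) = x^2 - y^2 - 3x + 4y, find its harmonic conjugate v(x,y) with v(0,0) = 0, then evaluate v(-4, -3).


Step 1: v_x = -u_y = 2y - 4
Step 2: v_y = u_x = 2x - 3
Step 3: v = 2xy - 4x - 3y + C
Step 4: v(0,0) = 0 => C = 0
Step 5: v(-4, -3) = 49

49


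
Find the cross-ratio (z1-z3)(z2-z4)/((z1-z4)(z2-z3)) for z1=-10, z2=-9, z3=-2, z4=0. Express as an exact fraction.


Step 1: (z1-z3)(z2-z4) = (-8) * (-9) = 72
Step 2: (z1-z4)(z2-z3) = (-10) * (-7) = 70
Step 3: Cross-ratio = 72/70 = 36/35

36/35


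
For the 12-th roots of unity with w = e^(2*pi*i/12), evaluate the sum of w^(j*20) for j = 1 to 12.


Step 1: The sum sum_{j=1}^{n} w^(k*j) equals n if n | k, else 0.
Step 2: Here n = 12, k = 20
Step 3: Does n divide k? 12 | 20 -> False
Step 4: Sum = 0

0


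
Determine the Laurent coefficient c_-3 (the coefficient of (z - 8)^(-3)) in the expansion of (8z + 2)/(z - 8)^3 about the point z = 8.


Step 1: Write the numerator in powers of (z - 8): 8z + 2 = 8(z - 8) + (8*8 + 2) = 8(z - 8) + 66
Step 2: Divide by (z - 8)^3: f(z) = 66(z - 8)^(-3) + 8(z - 8)^(-2)
Step 3: This finite sum is the Laurent series of f about z = 8.
Step 4: Coefficient of (z - 8)^(-3) = 8*8 + 2 = 66

66


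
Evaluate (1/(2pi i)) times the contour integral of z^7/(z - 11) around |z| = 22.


Step 1: f(z) = z^7, a = 11 is inside |z| = 22
Step 2: By Cauchy integral formula: (1/(2pi*i)) * integral = f(a)
Step 3: f(11) = 11^7 = 19487171

19487171


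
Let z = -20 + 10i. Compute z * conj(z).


Step 1: conj(z) = -20 - 10i
Step 2: z * conj(z) = (-20)^2 + 10^2
Step 3: = 400 + 100 = 500

500


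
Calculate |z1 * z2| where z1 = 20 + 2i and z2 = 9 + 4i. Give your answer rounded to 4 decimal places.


Step 1: |z1| = sqrt(20^2 + 2^2) = sqrt(404)
Step 2: |z2| = sqrt(9^2 + 4^2) = sqrt(97)
Step 3: |z1*z2| = |z1|*|z2| = sqrt(404) * sqrt(97) = sqrt(404 * 97) = sqrt(39188)
Step 4: = 197.9596

197.9596


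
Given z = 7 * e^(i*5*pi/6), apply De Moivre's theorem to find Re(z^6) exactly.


Step 1: By De Moivre's theorem, z^6 = 7^6 * e^(i*6*5*pi/6) = 117649 * (cos(5*pi) + i*sin(5*pi))
Step 2: |z|^6 = 7^6 = 117649
Step 3: Reduce the angle mod 2*pi: 5*pi - 4*pi = pi
Step 4: cos(pi) = -1
Step 5: Re(z^6) = 117649 * (-1) = -117649

-117649


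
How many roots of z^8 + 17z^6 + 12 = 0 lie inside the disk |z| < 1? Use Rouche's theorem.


Step 1: On |z| = 1 the three terms have sizes |z^8| = 1^8 = 1, |17z^6| = 17*1^6 = 17, |12| = 12
Step 2: The dominant term is g(z) = 17z^6; let h(z) = z^8 + 12 so f = g + h
Step 3: On |z| = 1: |g| = 17 and |h| <= 1 + 12 = 13
Step 4: Since 17 > 13, |h| < |g| on |z| = 1, so by Rouche f has the same number of zeros as g inside |z| < 1
Step 5: g(z) = 17z^6 has 6 zeros (at the origin, multiplicity 6) inside |z| < 1. Answer = 6

6


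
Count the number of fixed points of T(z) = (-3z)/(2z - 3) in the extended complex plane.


Step 1: Fixed points satisfy T(z) = z
Step 2: 2z^2 = 0
Step 3: Discriminant = 0^2 - 4*2*0 = 0
Step 4: Number of fixed points = 1

1


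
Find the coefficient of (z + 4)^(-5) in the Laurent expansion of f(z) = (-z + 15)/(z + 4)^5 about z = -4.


Step 1: Write the numerator in powers of (z + 4): -z + 15 = -(z + 4) + (-1*(-4) + 15) = -(z + 4) + 19
Step 2: Divide by (z + 4)^5: f(z) = 19(z + 4)^(-5) - (z + 4)^(-4)
Step 3: This finite sum is the Laurent series of f about z = -4.
Step 4: Coefficient of (z + 4)^(-5) = -1*(-4) + 15 = 19

19


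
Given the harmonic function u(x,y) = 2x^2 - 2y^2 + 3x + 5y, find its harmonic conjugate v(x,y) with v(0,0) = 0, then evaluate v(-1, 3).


Step 1: v_x = -u_y = 4y - 5
Step 2: v_y = u_x = 4x + 3
Step 3: v = 4xy - 5x + 3y + C
Step 4: v(0,0) = 0 => C = 0
Step 5: v(-1, 3) = 2

2


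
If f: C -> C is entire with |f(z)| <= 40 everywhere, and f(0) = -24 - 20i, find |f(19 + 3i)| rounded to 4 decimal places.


Step 1: By Liouville's theorem, a bounded entire function is constant.
Step 2: f(z) = f(0) = -24 - 20i for all z.
Step 3: |f(w)| = |-24 - 20i| = sqrt(576 + 400)
Step 4: = 31.241

31.241


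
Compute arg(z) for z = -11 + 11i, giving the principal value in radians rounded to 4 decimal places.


Step 1: z = -11 + 11i
Step 2: arg(z) = atan2(11, -11)
Step 3: arg(z) = 2.3562

2.3562


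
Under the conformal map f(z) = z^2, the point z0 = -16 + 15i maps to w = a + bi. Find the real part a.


Step 1: z0 = -16 + 15i
Step 2: z0^2 = (-16)^2 - 15^2 - 480i
Step 3: real part = 256 - 225 = 31

31


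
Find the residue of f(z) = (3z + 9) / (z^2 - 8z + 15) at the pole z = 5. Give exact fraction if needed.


Step 1: Q(z) = z^2 - 8z + 15 = (z - 5)(z - 3)
Step 2: Q'(z) = 2z - 8
Step 3: Q'(5) = 2, P(5) = 24
Step 4: Res = P(5)/Q'(5) = 24/2 = 12

12


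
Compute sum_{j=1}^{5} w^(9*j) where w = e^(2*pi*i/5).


Step 1: The sum sum_{j=1}^{n} w^(k*j) equals n if n | k, else 0.
Step 2: Here n = 5, k = 9
Step 3: Does n divide k? 5 | 9 -> False
Step 4: Sum = 0

0


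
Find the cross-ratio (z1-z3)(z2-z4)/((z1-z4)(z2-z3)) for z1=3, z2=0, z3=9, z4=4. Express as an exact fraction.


Step 1: (z1-z3)(z2-z4) = (-6) * (-4) = 24
Step 2: (z1-z4)(z2-z3) = (-1) * (-9) = 9
Step 3: Cross-ratio = 24/9 = 8/3

8/3


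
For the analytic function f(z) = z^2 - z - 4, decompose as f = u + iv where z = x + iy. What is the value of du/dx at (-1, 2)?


Step 1: f(z) = (x+iy)^2 - (x+iy) - 4
Step 2: u = (x^2 - y^2) - x - 4
Step 3: u_x = 2x - 1
Step 4: At (-1, 2): u_x = -2 - 1 = -3

-3


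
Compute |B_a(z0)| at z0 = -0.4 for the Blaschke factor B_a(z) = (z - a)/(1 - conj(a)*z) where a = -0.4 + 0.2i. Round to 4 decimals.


Step 1: Numerator z0 - a = -0.4 - (-0.4 + 0.2i) = 0 - 0.2i
Step 2: Denominator 1 - conj(a)*z0 = 1 - (-0.4 - 0.2i)*(-0.4) = 0.84 - 0.08i
Step 3: |z0 - a|^2 = 0^2 + (-0.2)^2 = 0.04; |1 - conj(a)*z0|^2 = 0.84^2 + (-0.08)^2 = 0.712
Step 4: |B_a(-0.4)| = sqrt(0.04 / 0.712) = sqrt(0.05618)
Step 5: = 0.237

0.237


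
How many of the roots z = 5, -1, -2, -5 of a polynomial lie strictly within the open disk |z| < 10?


Step 1: Check each root:
  z = 5: |5| = 5 < 10
  z = -1: |-1| = 1 < 10
  z = -2: |-2| = 2 < 10
  z = -5: |-5| = 5 < 10
Step 2: Count = 4

4


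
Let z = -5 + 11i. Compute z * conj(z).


Step 1: conj(z) = -5 - 11i
Step 2: z * conj(z) = (-5)^2 + 11^2
Step 3: = 25 + 121 = 146

146


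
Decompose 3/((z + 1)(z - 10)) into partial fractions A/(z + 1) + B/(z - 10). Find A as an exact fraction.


Step 1: Multiply both sides by (z + 1) and set z = -1
Step 2: A = 3 / (-1 - 10)
Step 3: A = 3 / (-11)
Step 4: A = -3/11

-3/11


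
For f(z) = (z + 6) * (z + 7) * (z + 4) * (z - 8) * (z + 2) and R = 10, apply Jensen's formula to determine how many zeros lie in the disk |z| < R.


Jensen's formula: (1/2pi)*integral log|f(Re^it)|dt = log|f(0)| + sum_{|a_k|<R} log(R/|a_k|)
Step 1: f(0) = 6 * 7 * 4 * (-8) * 2 = -2688
Step 2: log|f(0)| = log|-6| + log|-7| + log|-4| + log|8| + log|-2| = 7.8966
Step 3: Zeros inside |z| < 10: -6, -7, -4, 8, -2
Step 4: Jensen sum = log(10/6) + log(10/7) + log(10/4) + log(10/8) + log(10/2) = 3.6164
Step 5: n(R) = number of terms in the Jensen sum = count of zeros inside |z| < 10 = 5

5


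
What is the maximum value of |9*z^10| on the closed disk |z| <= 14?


Step 1: On |z| = 14, |f(z)| = 9 * |z|^10 = 9 * 14^10
Step 2: By maximum modulus principle, maximum is on boundary.
Step 3: Maximum = 9 * 289254654976 = 2603291894784

2603291894784


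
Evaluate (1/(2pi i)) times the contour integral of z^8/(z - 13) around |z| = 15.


Step 1: f(z) = z^8, a = 13 is inside |z| = 15
Step 2: By Cauchy integral formula: (1/(2pi*i)) * integral = f(a)
Step 3: f(13) = 13^8 = 815730721

815730721


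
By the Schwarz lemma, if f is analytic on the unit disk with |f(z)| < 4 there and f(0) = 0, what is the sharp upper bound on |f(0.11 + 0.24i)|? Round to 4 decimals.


Step 1: g = f/4 maps D -> D with g(0) = 0, so by the Schwarz lemma |g(z)| <= |z|, i.e. |f(z)| <= 4|z|; this is sharp (f(z) = 4z).
Step 2: |z0|^2 = 0.11^2 + 0.24^2 = 0.0697
Step 3: |z0| = sqrt(0.0697) = 0.264008
Step 4: Best bound = 4 * |z0| = 4 * 0.264008 = 1.056

1.056


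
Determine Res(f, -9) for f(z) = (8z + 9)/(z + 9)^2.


Step 1: Pole of order 2 at z = -9
Step 2: Res = lim d/dz [(z + 9)^2 * f(z)] as z -> -9
Step 3: (z + 9)^2 * f(z) = 8z + 9
Step 4: d/dz[8z + 9] = 8

8


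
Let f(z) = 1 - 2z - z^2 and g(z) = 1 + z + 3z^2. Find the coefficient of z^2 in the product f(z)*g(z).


Step 1: z^2 term in f*g comes from: (1)*(3z^2) + (-2z)*(z) + (-z^2)*(1)
Step 2: = 3 - 2 - 1
Step 3: = 0

0


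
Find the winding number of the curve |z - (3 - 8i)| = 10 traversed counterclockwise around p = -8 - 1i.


Step 1: Center c = (3, -8), radius = 10
Step 2: |p - c|^2 = (-11)^2 + 7^2 = 170
Step 3: r^2 = 100
Step 4: |p-c| > r so winding number = 0

0


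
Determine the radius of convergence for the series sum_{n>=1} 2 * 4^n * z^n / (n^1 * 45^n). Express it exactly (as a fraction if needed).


Step 1: General term a_n = 2 * 4^n / (n^1 * 45^n)
Step 2: By the root test, |a_n|^(1/n) = 2^(1/n) * 4 / (n^(1/n) * 45) -> 4/45 as n -> infinity (since 2^(1/n) -> 1 and n^(1/n) -> 1)
Step 3: R = 1/lim|a_n|^(1/n) = 45/4

45/4


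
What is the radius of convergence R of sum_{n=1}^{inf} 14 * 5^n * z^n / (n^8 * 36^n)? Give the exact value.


Step 1: General term a_n = 14 * 5^n / (n^8 * 36^n)
Step 2: By the root test, |a_n|^(1/n) = 14^(1/n) * 5 / (n^(8/n) * 36) -> 5/36 as n -> infinity (since 14^(1/n) -> 1 and n^(8/n) -> 1)
Step 3: R = 1/lim|a_n|^(1/n) = 36/5

36/5


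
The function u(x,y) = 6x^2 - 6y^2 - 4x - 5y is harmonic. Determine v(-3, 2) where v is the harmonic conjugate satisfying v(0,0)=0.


Step 1: v_x = -u_y = 12y + 5
Step 2: v_y = u_x = 12x - 4
Step 3: v = 12xy + 5x - 4y + C
Step 4: v(0,0) = 0 => C = 0
Step 5: v(-3, 2) = -95

-95


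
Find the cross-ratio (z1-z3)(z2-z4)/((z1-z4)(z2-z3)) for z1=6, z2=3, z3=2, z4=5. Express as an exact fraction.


Step 1: (z1-z3)(z2-z4) = 4 * (-2) = -8
Step 2: (z1-z4)(z2-z3) = 1 * 1 = 1
Step 3: Cross-ratio = -8/1 = -8

-8


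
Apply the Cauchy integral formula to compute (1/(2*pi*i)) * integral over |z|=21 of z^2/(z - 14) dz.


Step 1: f(z) = z^2, a = 14 is inside |z| = 21
Step 2: By Cauchy integral formula: (1/(2pi*i)) * integral = f(a)
Step 3: f(14) = 14^2 = 196

196


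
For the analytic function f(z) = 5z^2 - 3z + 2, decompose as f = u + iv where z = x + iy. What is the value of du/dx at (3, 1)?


Step 1: f(z) = 5(x+iy)^2 - 3(x+iy) + 2
Step 2: u = 5(x^2 - y^2) - 3x + 2
Step 3: u_x = 10x - 3
Step 4: At (3, 1): u_x = 30 - 3 = 27

27


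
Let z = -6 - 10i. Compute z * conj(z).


Step 1: conj(z) = -6 + 10i
Step 2: z * conj(z) = (-6)^2 + (-10)^2
Step 3: = 36 + 100 = 136

136


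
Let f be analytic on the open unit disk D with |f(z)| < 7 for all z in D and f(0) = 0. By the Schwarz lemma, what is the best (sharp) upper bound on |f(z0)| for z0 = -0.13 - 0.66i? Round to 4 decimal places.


Step 1: g = f/7 maps D -> D with g(0) = 0, so by the Schwarz lemma |g(z)| <= |z|, i.e. |f(z)| <= 7|z|; this is sharp (f(z) = 7z).
Step 2: |z0|^2 = (-0.13)^2 + (-0.66)^2 = 0.4525
Step 3: |z0| = sqrt(0.4525) = 0.672681
Step 4: Best bound = 7 * |z0| = 7 * 0.672681 = 4.7088

4.7088


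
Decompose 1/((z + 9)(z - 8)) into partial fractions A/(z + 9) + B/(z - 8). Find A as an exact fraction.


Step 1: Multiply both sides by (z + 9) and set z = -9
Step 2: A = 1 / (-9 - 8)
Step 3: A = 1 / (-17)
Step 4: A = -1/17

-1/17


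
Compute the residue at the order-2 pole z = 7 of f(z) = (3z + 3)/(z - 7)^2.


Step 1: Pole of order 2 at z = 7
Step 2: Res = lim d/dz [(z - 7)^2 * f(z)] as z -> 7
Step 3: (z - 7)^2 * f(z) = 3z + 3
Step 4: d/dz[3z + 3] = 3

3


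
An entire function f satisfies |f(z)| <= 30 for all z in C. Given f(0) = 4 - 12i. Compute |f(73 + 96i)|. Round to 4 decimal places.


Step 1: By Liouville's theorem, a bounded entire function is constant.
Step 2: f(z) = f(0) = 4 - 12i for all z.
Step 3: |f(w)| = |4 - 12i| = sqrt(16 + 144)
Step 4: = 12.6491

12.6491


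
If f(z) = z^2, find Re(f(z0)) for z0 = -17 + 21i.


Step 1: z0 = -17 + 21i
Step 2: z0^2 = (-17)^2 - 21^2 - 714i
Step 3: real part = 289 - 441 = -152

-152


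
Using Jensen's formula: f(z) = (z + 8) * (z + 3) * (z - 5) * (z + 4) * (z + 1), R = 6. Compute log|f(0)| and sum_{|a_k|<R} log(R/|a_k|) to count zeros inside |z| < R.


Jensen's formula: (1/2pi)*integral log|f(Re^it)|dt = log|f(0)| + sum_{|a_k|<R} log(R/|a_k|)
Step 1: f(0) = 8 * 3 * (-5) * 4 * 1 = -480
Step 2: log|f(0)| = log|-8| + log|-3| + log|5| + log|-4| + log|-1| = 6.1738
Step 3: Zeros inside |z| < 6: -3, 5, -4, -1
Step 4: Jensen sum = log(6/3) + log(6/5) + log(6/4) + log(6/1) = 3.0727
Step 5: n(R) = number of terms in the Jensen sum = count of zeros inside |z| < 6 = 4

4


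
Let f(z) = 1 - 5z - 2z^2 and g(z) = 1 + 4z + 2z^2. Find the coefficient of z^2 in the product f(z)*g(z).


Step 1: z^2 term in f*g comes from: (1)*(2z^2) + (-5z)*(4z) + (-2z^2)*(1)
Step 2: = 2 - 20 - 2
Step 3: = -20

-20


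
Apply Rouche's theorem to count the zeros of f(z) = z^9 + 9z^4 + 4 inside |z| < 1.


Step 1: On |z| = 1 the three terms have sizes |z^9| = 1^9 = 1, |9z^4| = 9*1^4 = 9, |4| = 4
Step 2: The dominant term is g(z) = 9z^4; let h(z) = z^9 + 4 so f = g + h
Step 3: On |z| = 1: |g| = 9 and |h| <= 1 + 4 = 5
Step 4: Since 9 > 5, |h| < |g| on |z| = 1, so by Rouche f has the same number of zeros as g inside |z| < 1
Step 5: g(z) = 9z^4 has 4 zeros (at the origin, multiplicity 4) inside |z| < 1. Answer = 4

4


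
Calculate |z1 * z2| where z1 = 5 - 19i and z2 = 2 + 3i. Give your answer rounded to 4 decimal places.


Step 1: |z1| = sqrt(5^2 + (-19)^2) = sqrt(386)
Step 2: |z2| = sqrt(2^2 + 3^2) = sqrt(13)
Step 3: |z1*z2| = |z1|*|z2| = sqrt(386) * sqrt(13) = sqrt(386 * 13) = sqrt(5018)
Step 4: = 70.8378

70.8378


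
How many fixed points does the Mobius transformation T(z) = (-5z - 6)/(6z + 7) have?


Step 1: Fixed points satisfy T(z) = z
Step 2: 6z^2 + 12z + 6 = 0
Step 3: Discriminant = 12^2 - 4*6*6 = 0
Step 4: Number of fixed points = 1

1


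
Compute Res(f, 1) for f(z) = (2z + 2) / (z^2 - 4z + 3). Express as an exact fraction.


Step 1: Q(z) = z^2 - 4z + 3 = (z - 1)(z - 3)
Step 2: Q'(z) = 2z - 4
Step 3: Q'(1) = -2, P(1) = 4
Step 4: Res = P(1)/Q'(1) = 4/(-2) = -2

-2


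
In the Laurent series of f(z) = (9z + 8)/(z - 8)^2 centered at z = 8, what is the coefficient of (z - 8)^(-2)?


Step 1: Write the numerator in powers of (z - 8): 9z + 8 = 9(z - 8) + (9*8 + 8) = 9(z - 8) + 80
Step 2: Divide by (z - 8)^2: f(z) = 80(z - 8)^(-2) + 9(z - 8)^(-1)
Step 3: This finite sum is the Laurent series of f about z = 8.
Step 4: Coefficient of (z - 8)^(-2) = 9*8 + 8 = 80

80


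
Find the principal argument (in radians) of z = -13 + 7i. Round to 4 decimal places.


Step 1: z = -13 + 7i
Step 2: arg(z) = atan2(7, -13)
Step 3: arg(z) = 2.6477

2.6477


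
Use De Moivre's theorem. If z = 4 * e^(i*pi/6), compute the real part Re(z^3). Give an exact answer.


Step 1: By De Moivre's theorem, z^3 = 4^3 * e^(i*3*pi/6) = 64 * (cos(pi/2) + i*sin(pi/2))
Step 2: |z|^3 = 4^3 = 64
Step 3: The angle pi/2 already lies in [0, 2*pi)
Step 4: cos(pi/2) = 0
Step 5: Re(z^3) = 64 * 0 = 0

0


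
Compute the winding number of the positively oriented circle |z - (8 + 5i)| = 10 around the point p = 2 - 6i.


Step 1: Center c = (8, 5), radius = 10
Step 2: |p - c|^2 = (-6)^2 + (-11)^2 = 157
Step 3: r^2 = 100
Step 4: |p-c| > r so winding number = 0

0


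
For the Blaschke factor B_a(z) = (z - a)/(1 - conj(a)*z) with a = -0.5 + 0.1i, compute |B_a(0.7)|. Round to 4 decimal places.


Step 1: Numerator z0 - a = 0.7 - (-0.5 + 0.1i) = 1.2 - 0.1i
Step 2: Denominator 1 - conj(a)*z0 = 1 - (-0.5 - 0.1i)*0.7 = 1.35 + 0.07i
Step 3: |z0 - a|^2 = 1.2^2 + (-0.1)^2 = 1.45; |1 - conj(a)*z0|^2 = 1.35^2 + 0.07^2 = 1.8274
Step 4: |B_a(0.7)| = sqrt(1.45 / 1.8274) = sqrt(0.793477)
Step 5: = 0.8908

0.8908


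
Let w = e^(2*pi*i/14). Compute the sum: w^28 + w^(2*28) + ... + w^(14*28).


Step 1: The sum sum_{j=1}^{n} w^(k*j) equals n if n | k, else 0.
Step 2: Here n = 14, k = 28
Step 3: Does n divide k? 14 | 28 -> True
Step 4: Sum = 14

14


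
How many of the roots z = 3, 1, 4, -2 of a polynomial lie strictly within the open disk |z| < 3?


Step 1: Check each root:
  z = 3: |3| = 3 >= 3
  z = 1: |1| = 1 < 3
  z = 4: |4| = 4 >= 3
  z = -2: |-2| = 2 < 3
Step 2: Count = 2

2


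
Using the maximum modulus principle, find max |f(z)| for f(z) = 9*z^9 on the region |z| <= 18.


Step 1: On |z| = 18, |f(z)| = 9 * |z|^9 = 9 * 18^9
Step 2: By maximum modulus principle, maximum is on boundary.
Step 3: Maximum = 9 * 198359290368 = 1785233613312

1785233613312


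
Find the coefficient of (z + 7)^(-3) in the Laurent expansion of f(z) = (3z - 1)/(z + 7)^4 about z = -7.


Step 1: Write the numerator in powers of (z + 7): 3z - 1 = 3(z + 7) + (3*(-7) - 1) = 3(z + 7) - 22
Step 2: Divide by (z + 7)^4: f(z) = -22(z + 7)^(-4) + 3(z + 7)^(-3)
Step 3: This finite sum is the Laurent series of f about z = -7.
Step 4: Coefficient of (z + 7)^(-3) = coefficient of (z + 7) in the re-centred numerator = 3

3


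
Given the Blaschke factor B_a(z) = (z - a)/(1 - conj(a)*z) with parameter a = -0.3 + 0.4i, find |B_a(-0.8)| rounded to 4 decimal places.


Step 1: Numerator z0 - a = -0.8 - (-0.3 + 0.4i) = -0.5 - 0.4i
Step 2: Denominator 1 - conj(a)*z0 = 1 - (-0.3 - 0.4i)*(-0.8) = 0.76 - 0.32i
Step 3: |z0 - a|^2 = (-0.5)^2 + (-0.4)^2 = 0.41; |1 - conj(a)*z0|^2 = 0.76^2 + (-0.32)^2 = 0.68
Step 4: |B_a(-0.8)| = sqrt(0.41 / 0.68) = sqrt(0.602941)
Step 5: = 0.7765

0.7765


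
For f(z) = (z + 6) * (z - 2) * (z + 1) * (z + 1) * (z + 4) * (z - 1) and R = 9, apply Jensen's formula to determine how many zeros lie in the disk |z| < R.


Jensen's formula: (1/2pi)*integral log|f(Re^it)|dt = log|f(0)| + sum_{|a_k|<R} log(R/|a_k|)
Step 1: f(0) = 6 * (-2) * 1 * 1 * 4 * (-1) = 48
Step 2: log|f(0)| = log|-6| + log|2| + log|-1| + log|-1| + log|-4| + log|1| = 3.8712
Step 3: Zeros inside |z| < 9: -6, 2, -1, -1, -4, 1
Step 4: Jensen sum = log(9/6) + log(9/2) + log(9/1) + log(9/1) + log(9/4) + log(9/1) = 9.3121
Step 5: n(R) = number of terms in the Jensen sum = count of zeros inside |z| < 9 = 6

6


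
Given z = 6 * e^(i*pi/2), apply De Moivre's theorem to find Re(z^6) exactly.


Step 1: By De Moivre's theorem, z^6 = 6^6 * e^(i*6*pi/2) = 46656 * (cos(3*pi) + i*sin(3*pi))
Step 2: |z|^6 = 6^6 = 46656
Step 3: Reduce the angle mod 2*pi: 3*pi - 2*pi = pi
Step 4: cos(pi) = -1
Step 5: Re(z^6) = 46656 * (-1) = -46656

-46656


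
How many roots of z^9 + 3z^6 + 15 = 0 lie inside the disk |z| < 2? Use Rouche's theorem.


Step 1: On |z| = 2 the three terms have sizes |z^9| = 2^9 = 512, |3z^6| = 3*2^6 = 192, |15| = 15
Step 2: The dominant term is g(z) = z^9; let h(z) = 3z^6 + 15 so f = g + h
Step 3: On |z| = 2: |g| = 512 and |h| <= 192 + 15 = 207
Step 4: Since 512 > 207, |h| < |g| on |z| = 2, so by Rouche f has the same number of zeros as g inside |z| < 2
Step 5: g(z) = z^9 has 9 zeros (all at the origin) inside |z| < 2. Answer = 9

9


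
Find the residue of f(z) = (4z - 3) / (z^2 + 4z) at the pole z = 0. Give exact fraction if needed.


Step 1: Q(z) = z^2 + 4z = (z)(z + 4)
Step 2: Q'(z) = 2z + 4
Step 3: Q'(0) = 4, P(0) = -3
Step 4: Res = P(0)/Q'(0) = -3/4 = -3/4

-3/4


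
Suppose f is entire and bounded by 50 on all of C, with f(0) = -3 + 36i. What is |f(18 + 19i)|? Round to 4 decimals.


Step 1: By Liouville's theorem, a bounded entire function is constant.
Step 2: f(z) = f(0) = -3 + 36i for all z.
Step 3: |f(w)| = |-3 + 36i| = sqrt(9 + 1296)
Step 4: = 36.1248

36.1248


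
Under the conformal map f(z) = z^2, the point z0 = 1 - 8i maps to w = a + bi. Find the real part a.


Step 1: z0 = 1 - 8i
Step 2: z0^2 = 1^2 - (-8)^2 - 16i
Step 3: real part = 1 - 64 = -63

-63


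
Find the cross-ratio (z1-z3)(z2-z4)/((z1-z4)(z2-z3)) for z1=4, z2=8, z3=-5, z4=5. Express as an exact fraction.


Step 1: (z1-z3)(z2-z4) = 9 * 3 = 27
Step 2: (z1-z4)(z2-z3) = (-1) * 13 = -13
Step 3: Cross-ratio = -27/13 = -27/13

-27/13


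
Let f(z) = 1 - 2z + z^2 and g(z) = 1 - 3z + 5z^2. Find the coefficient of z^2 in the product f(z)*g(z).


Step 1: z^2 term in f*g comes from: (1)*(5z^2) + (-2z)*(-3z) + (z^2)*(1)
Step 2: = 5 + 6 + 1
Step 3: = 12

12


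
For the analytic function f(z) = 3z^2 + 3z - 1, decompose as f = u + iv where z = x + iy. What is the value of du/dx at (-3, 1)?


Step 1: f(z) = 3(x+iy)^2 + 3(x+iy) - 1
Step 2: u = 3(x^2 - y^2) + 3x - 1
Step 3: u_x = 6x + 3
Step 4: At (-3, 1): u_x = -18 + 3 = -15

-15


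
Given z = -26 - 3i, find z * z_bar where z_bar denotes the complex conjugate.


Step 1: conj(z) = -26 + 3i
Step 2: z * conj(z) = (-26)^2 + (-3)^2
Step 3: = 676 + 9 = 685

685


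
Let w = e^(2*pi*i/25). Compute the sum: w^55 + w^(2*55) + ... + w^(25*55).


Step 1: The sum sum_{j=1}^{n} w^(k*j) equals n if n | k, else 0.
Step 2: Here n = 25, k = 55
Step 3: Does n divide k? 25 | 55 -> False
Step 4: Sum = 0

0


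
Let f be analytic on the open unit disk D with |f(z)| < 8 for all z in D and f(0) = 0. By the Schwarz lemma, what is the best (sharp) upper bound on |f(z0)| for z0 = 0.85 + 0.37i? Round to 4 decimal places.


Step 1: g = f/8 maps D -> D with g(0) = 0, so by the Schwarz lemma |g(z)| <= |z|, i.e. |f(z)| <= 8|z|; this is sharp (f(z) = 8z).
Step 2: |z0|^2 = 0.85^2 + 0.37^2 = 0.8594
Step 3: |z0| = sqrt(0.8594) = 0.927038
Step 4: Best bound = 8 * |z0| = 8 * 0.927038 = 7.4163

7.4163


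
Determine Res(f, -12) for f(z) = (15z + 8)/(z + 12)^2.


Step 1: Pole of order 2 at z = -12
Step 2: Res = lim d/dz [(z + 12)^2 * f(z)] as z -> -12
Step 3: (z + 12)^2 * f(z) = 15z + 8
Step 4: d/dz[15z + 8] = 15

15


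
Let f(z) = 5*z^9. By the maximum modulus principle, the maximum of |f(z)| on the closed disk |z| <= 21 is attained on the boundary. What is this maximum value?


Step 1: On |z| = 21, |f(z)| = 5 * |z|^9 = 5 * 21^9
Step 2: By maximum modulus principle, maximum is on boundary.
Step 3: Maximum = 5 * 794280046581 = 3971400232905

3971400232905


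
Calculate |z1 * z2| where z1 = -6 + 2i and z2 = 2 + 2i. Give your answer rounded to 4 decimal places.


Step 1: |z1| = sqrt((-6)^2 + 2^2) = sqrt(40)
Step 2: |z2| = sqrt(2^2 + 2^2) = sqrt(8)
Step 3: |z1*z2| = |z1|*|z2| = sqrt(40) * sqrt(8) = sqrt(40 * 8) = sqrt(320)
Step 4: = 17.8885

17.8885


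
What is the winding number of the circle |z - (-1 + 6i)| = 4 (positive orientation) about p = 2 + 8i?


Step 1: Center c = (-1, 6), radius = 4
Step 2: |p - c|^2 = 3^2 + 2^2 = 13
Step 3: r^2 = 16
Step 4: |p-c| < r so winding number = 1

1


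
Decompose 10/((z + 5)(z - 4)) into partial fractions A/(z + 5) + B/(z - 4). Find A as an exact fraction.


Step 1: Multiply both sides by (z + 5) and set z = -5
Step 2: A = 10 / (-5 - 4)
Step 3: A = 10 / (-9)
Step 4: A = -10/9

-10/9


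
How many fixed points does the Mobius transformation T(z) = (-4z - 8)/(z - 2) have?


Step 1: Fixed points satisfy T(z) = z
Step 2: z^2 + 2z + 8 = 0
Step 3: Discriminant = 2^2 - 4*1*8 = -28
Step 4: Number of fixed points = 2

2


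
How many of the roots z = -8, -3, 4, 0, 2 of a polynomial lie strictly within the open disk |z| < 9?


Step 1: Check each root:
  z = -8: |-8| = 8 < 9
  z = -3: |-3| = 3 < 9
  z = 4: |4| = 4 < 9
  z = 0: |0| = 0 < 9
  z = 2: |2| = 2 < 9
Step 2: Count = 5

5


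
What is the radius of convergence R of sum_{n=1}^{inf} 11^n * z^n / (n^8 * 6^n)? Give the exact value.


Step 1: General term a_n = 11^n / (n^8 * 6^n)
Step 2: By the root test, |a_n|^(1/n) = 11 / (n^(8/n) * 6) -> 11/6 as n -> infinity (since n^(8/n) -> 1)
Step 3: R = 1/lim|a_n|^(1/n) = 6/11

6/11


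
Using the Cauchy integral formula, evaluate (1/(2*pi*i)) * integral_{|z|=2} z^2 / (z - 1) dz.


Step 1: f(z) = z^2, a = 1 is inside |z| = 2
Step 2: By Cauchy integral formula: (1/(2pi*i)) * integral = f(a)
Step 3: f(1) = 1^2 = 1

1


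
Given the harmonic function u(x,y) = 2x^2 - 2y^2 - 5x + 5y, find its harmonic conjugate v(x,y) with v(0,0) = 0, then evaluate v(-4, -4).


Step 1: v_x = -u_y = 4y - 5
Step 2: v_y = u_x = 4x - 5
Step 3: v = 4xy - 5x - 5y + C
Step 4: v(0,0) = 0 => C = 0
Step 5: v(-4, -4) = 104

104


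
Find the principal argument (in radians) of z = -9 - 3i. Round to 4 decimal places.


Step 1: z = -9 - 3i
Step 2: arg(z) = atan2(-3, -9)
Step 3: arg(z) = -2.8198

-2.8198


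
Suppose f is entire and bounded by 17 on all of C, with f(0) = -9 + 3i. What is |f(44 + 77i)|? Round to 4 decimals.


Step 1: By Liouville's theorem, a bounded entire function is constant.
Step 2: f(z) = f(0) = -9 + 3i for all z.
Step 3: |f(w)| = |-9 + 3i| = sqrt(81 + 9)
Step 4: = 9.4868

9.4868


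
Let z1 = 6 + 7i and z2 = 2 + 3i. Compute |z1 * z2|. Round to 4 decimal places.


Step 1: |z1| = sqrt(6^2 + 7^2) = sqrt(85)
Step 2: |z2| = sqrt(2^2 + 3^2) = sqrt(13)
Step 3: |z1*z2| = |z1|*|z2| = sqrt(85) * sqrt(13) = sqrt(85 * 13) = sqrt(1105)
Step 4: = 33.2415

33.2415


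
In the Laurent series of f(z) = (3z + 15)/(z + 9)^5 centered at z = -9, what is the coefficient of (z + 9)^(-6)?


Step 1: Write the numerator in powers of (z + 9): 3z + 15 = 3(z + 9) + (3*(-9) + 15) = 3(z + 9) - 12
Step 2: Divide by (z + 9)^5: f(z) = -12(z + 9)^(-5) + 3(z + 9)^(-4)
Step 3: This finite sum is the Laurent series of f about z = -9.
Step 4: Only the powers -5 and -4 appear, so the coefficient of (z + 9)^(-6) = 0

0


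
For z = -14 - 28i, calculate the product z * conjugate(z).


Step 1: conj(z) = -14 + 28i
Step 2: z * conj(z) = (-14)^2 + (-28)^2
Step 3: = 196 + 784 = 980

980


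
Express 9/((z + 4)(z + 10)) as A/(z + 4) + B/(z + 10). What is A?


Step 1: Multiply both sides by (z + 4) and set z = -4
Step 2: A = 9 / (-4 + 10)
Step 3: A = 9 / 6
Step 4: A = 3/2

3/2


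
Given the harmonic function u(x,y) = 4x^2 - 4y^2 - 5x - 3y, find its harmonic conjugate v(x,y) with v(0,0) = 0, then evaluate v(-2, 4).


Step 1: v_x = -u_y = 8y + 3
Step 2: v_y = u_x = 8x - 5
Step 3: v = 8xy + 3x - 5y + C
Step 4: v(0,0) = 0 => C = 0
Step 5: v(-2, 4) = -90

-90


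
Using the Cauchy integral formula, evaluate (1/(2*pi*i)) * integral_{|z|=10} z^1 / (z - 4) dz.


Step 1: f(z) = z^1, a = 4 is inside |z| = 10
Step 2: By Cauchy integral formula: (1/(2pi*i)) * integral = f(a)
Step 3: f(4) = 4^1 = 4

4


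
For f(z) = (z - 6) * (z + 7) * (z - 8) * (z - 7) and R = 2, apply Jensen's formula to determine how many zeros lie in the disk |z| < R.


Jensen's formula: (1/2pi)*integral log|f(Re^it)|dt = log|f(0)| + sum_{|a_k|<R} log(R/|a_k|)
Step 1: f(0) = (-6) * 7 * (-8) * (-7) = -2352
Step 2: log|f(0)| = log|6| + log|-7| + log|8| + log|7| = 7.763
Step 3: Zeros inside |z| < 2: none
Step 4: Jensen sum = (empty sum) = 0
Step 5: n(R) = number of terms in the Jensen sum = count of zeros inside |z| < 2 = 0

0


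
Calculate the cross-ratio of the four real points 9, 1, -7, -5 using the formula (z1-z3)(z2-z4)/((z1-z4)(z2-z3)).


Step 1: (z1-z3)(z2-z4) = 16 * 6 = 96
Step 2: (z1-z4)(z2-z3) = 14 * 8 = 112
Step 3: Cross-ratio = 96/112 = 6/7

6/7


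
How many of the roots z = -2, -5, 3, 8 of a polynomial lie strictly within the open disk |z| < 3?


Step 1: Check each root:
  z = -2: |-2| = 2 < 3
  z = -5: |-5| = 5 >= 3
  z = 3: |3| = 3 >= 3
  z = 8: |8| = 8 >= 3
Step 2: Count = 1

1


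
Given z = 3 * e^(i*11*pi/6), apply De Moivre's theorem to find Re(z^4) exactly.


Step 1: By De Moivre's theorem, z^4 = 3^4 * e^(i*4*11*pi/6) = 81 * (cos(22*pi/3) + i*sin(22*pi/3))
Step 2: |z|^4 = 3^4 = 81
Step 3: Reduce the angle mod 2*pi: 22*pi/3 - 6*pi = 4*pi/3
Step 4: cos(4*pi/3) = -1/2
Step 5: Re(z^4) = 81 * (-1/2) = -81/2

-81/2


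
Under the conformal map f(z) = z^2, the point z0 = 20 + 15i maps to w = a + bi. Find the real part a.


Step 1: z0 = 20 + 15i
Step 2: z0^2 = 20^2 - 15^2 + 600i
Step 3: real part = 400 - 225 = 175

175


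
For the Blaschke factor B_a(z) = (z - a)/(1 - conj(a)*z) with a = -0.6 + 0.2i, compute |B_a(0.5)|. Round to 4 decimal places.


Step 1: Numerator z0 - a = 0.5 - (-0.6 + 0.2i) = 1.1 - 0.2i
Step 2: Denominator 1 - conj(a)*z0 = 1 - (-0.6 - 0.2i)*0.5 = 1.3 + 0.1i
Step 3: |z0 - a|^2 = 1.1^2 + (-0.2)^2 = 1.25; |1 - conj(a)*z0|^2 = 1.3^2 + 0.1^2 = 1.7
Step 4: |B_a(0.5)| = sqrt(1.25 / 1.7) = sqrt(0.735294)
Step 5: = 0.8575

0.8575


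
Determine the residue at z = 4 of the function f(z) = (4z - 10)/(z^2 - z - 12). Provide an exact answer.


Step 1: Q(z) = z^2 - z - 12 = (z - 4)(z + 3)
Step 2: Q'(z) = 2z - 1
Step 3: Q'(4) = 7, P(4) = 6
Step 4: Res = P(4)/Q'(4) = 6/7 = 6/7

6/7


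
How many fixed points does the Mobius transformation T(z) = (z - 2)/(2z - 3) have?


Step 1: Fixed points satisfy T(z) = z
Step 2: 2z^2 - 4z + 2 = 0
Step 3: Discriminant = (-4)^2 - 4*2*2 = 0
Step 4: Number of fixed points = 1

1


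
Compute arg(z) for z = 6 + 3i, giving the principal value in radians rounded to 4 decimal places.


Step 1: z = 6 + 3i
Step 2: arg(z) = atan2(3, 6)
Step 3: arg(z) = 0.4636

0.4636


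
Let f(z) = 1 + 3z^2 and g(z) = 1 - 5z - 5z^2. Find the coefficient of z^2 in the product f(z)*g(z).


Step 1: z^2 term in f*g comes from: (1)*(-5z^2) + (0)*(-5z) + (3z^2)*(1)
Step 2: = -5 + 0 + 3
Step 3: = -2

-2


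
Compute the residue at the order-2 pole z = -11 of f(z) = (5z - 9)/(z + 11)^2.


Step 1: Pole of order 2 at z = -11
Step 2: Res = lim d/dz [(z + 11)^2 * f(z)] as z -> -11
Step 3: (z + 11)^2 * f(z) = 5z - 9
Step 4: d/dz[5z - 9] = 5

5


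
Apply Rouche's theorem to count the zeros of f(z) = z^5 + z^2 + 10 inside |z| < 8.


Step 1: On |z| = 8 the three terms have sizes |z^5| = 8^5 = 32768, |z^2| = 8^2 = 64, |10| = 10
Step 2: The dominant term is g(z) = z^5; let h(z) = z^2 + 10 so f = g + h
Step 3: On |z| = 8: |g| = 32768 and |h| <= 64 + 10 = 74
Step 4: Since 32768 > 74, |h| < |g| on |z| = 8, so by Rouche f has the same number of zeros as g inside |z| < 8
Step 5: g(z) = z^5 has 5 zeros (all at the origin) inside |z| < 8. Answer = 5

5


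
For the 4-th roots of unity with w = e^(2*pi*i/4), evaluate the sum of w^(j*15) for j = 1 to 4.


Step 1: The sum sum_{j=1}^{n} w^(k*j) equals n if n | k, else 0.
Step 2: Here n = 4, k = 15
Step 3: Does n divide k? 4 | 15 -> False
Step 4: Sum = 0

0


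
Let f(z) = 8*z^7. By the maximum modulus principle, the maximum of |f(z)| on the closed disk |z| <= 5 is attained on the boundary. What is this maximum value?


Step 1: On |z| = 5, |f(z)| = 8 * |z|^7 = 8 * 5^7
Step 2: By maximum modulus principle, maximum is on boundary.
Step 3: Maximum = 8 * 78125 = 625000

625000


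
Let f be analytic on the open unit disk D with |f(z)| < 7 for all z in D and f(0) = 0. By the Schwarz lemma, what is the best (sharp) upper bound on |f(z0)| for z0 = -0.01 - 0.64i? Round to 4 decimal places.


Step 1: g = f/7 maps D -> D with g(0) = 0, so by the Schwarz lemma |g(z)| <= |z|, i.e. |f(z)| <= 7|z|; this is sharp (f(z) = 7z).
Step 2: |z0|^2 = (-0.01)^2 + (-0.64)^2 = 0.4097
Step 3: |z0| = sqrt(0.4097) = 0.640078
Step 4: Best bound = 7 * |z0| = 7 * 0.640078 = 4.4805

4.4805


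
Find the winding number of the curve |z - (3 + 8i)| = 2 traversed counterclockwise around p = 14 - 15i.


Step 1: Center c = (3, 8), radius = 2
Step 2: |p - c|^2 = 11^2 + (-23)^2 = 650
Step 3: r^2 = 4
Step 4: |p-c| > r so winding number = 0

0


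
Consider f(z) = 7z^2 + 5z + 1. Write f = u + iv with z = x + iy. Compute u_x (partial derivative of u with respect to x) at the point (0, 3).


Step 1: f(z) = 7(x+iy)^2 + 5(x+iy) + 1
Step 2: u = 7(x^2 - y^2) + 5x + 1
Step 3: u_x = 14x + 5
Step 4: At (0, 3): u_x = 0 + 5 = 5

5


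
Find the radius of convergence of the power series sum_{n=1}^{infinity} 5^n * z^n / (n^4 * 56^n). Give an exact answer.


Step 1: General term a_n = 5^n / (n^4 * 56^n)
Step 2: By the root test, |a_n|^(1/n) = 5 / (n^(4/n) * 56) -> 5/56 as n -> infinity (since n^(4/n) -> 1)
Step 3: R = 1/lim|a_n|^(1/n) = 56/5

56/5


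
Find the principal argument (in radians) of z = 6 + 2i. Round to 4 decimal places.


Step 1: z = 6 + 2i
Step 2: arg(z) = atan2(2, 6)
Step 3: arg(z) = 0.3218

0.3218


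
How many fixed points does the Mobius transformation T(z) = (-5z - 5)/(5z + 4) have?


Step 1: Fixed points satisfy T(z) = z
Step 2: 5z^2 + 9z + 5 = 0
Step 3: Discriminant = 9^2 - 4*5*5 = -19
Step 4: Number of fixed points = 2

2


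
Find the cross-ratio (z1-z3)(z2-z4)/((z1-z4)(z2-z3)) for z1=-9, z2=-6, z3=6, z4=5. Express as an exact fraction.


Step 1: (z1-z3)(z2-z4) = (-15) * (-11) = 165
Step 2: (z1-z4)(z2-z3) = (-14) * (-12) = 168
Step 3: Cross-ratio = 165/168 = 55/56

55/56


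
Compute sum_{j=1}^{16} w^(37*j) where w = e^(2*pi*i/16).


Step 1: The sum sum_{j=1}^{n} w^(k*j) equals n if n | k, else 0.
Step 2: Here n = 16, k = 37
Step 3: Does n divide k? 16 | 37 -> False
Step 4: Sum = 0

0


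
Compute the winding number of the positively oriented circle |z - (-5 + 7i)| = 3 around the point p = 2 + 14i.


Step 1: Center c = (-5, 7), radius = 3
Step 2: |p - c|^2 = 7^2 + 7^2 = 98
Step 3: r^2 = 9
Step 4: |p-c| > r so winding number = 0

0


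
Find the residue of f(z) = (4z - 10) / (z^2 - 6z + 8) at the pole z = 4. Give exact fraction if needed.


Step 1: Q(z) = z^2 - 6z + 8 = (z - 4)(z - 2)
Step 2: Q'(z) = 2z - 6
Step 3: Q'(4) = 2, P(4) = 6
Step 4: Res = P(4)/Q'(4) = 6/2 = 3

3


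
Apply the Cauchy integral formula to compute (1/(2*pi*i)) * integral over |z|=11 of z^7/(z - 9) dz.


Step 1: f(z) = z^7, a = 9 is inside |z| = 11
Step 2: By Cauchy integral formula: (1/(2pi*i)) * integral = f(a)
Step 3: f(9) = 9^7 = 4782969

4782969


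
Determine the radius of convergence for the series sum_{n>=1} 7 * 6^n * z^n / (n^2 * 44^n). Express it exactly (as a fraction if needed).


Step 1: General term a_n = 7 * 6^n / (n^2 * 44^n)
Step 2: By the root test, |a_n|^(1/n) = 7^(1/n) * 6 / (n^(2/n) * 44) -> 6/44 as n -> infinity (since 7^(1/n) -> 1 and n^(2/n) -> 1)
Step 3: R = 1/lim|a_n|^(1/n) = 44/6 = 22/3

22/3


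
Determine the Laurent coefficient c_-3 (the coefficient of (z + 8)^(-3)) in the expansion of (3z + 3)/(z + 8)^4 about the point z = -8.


Step 1: Write the numerator in powers of (z + 8): 3z + 3 = 3(z + 8) + (3*(-8) + 3) = 3(z + 8) - 21
Step 2: Divide by (z + 8)^4: f(z) = -21(z + 8)^(-4) + 3(z + 8)^(-3)
Step 3: This finite sum is the Laurent series of f about z = -8.
Step 4: Coefficient of (z + 8)^(-3) = coefficient of (z + 8) in the re-centred numerator = 3

3


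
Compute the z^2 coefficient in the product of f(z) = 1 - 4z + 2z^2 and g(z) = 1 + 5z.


Step 1: z^2 term in f*g comes from: (1)*(0) + (-4z)*(5z) + (2z^2)*(1)
Step 2: = 0 - 20 + 2
Step 3: = -18

-18


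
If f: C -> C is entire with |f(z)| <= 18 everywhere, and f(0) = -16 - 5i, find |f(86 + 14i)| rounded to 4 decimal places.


Step 1: By Liouville's theorem, a bounded entire function is constant.
Step 2: f(z) = f(0) = -16 - 5i for all z.
Step 3: |f(w)| = |-16 - 5i| = sqrt(256 + 25)
Step 4: = 16.7631

16.7631


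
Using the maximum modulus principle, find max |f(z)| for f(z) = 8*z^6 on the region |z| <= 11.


Step 1: On |z| = 11, |f(z)| = 8 * |z|^6 = 8 * 11^6
Step 2: By maximum modulus principle, maximum is on boundary.
Step 3: Maximum = 8 * 1771561 = 14172488

14172488


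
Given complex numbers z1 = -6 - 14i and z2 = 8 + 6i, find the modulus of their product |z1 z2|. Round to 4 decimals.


Step 1: |z1| = sqrt((-6)^2 + (-14)^2) = sqrt(232)
Step 2: |z2| = sqrt(8^2 + 6^2) = sqrt(100)
Step 3: |z1*z2| = |z1|*|z2| = sqrt(232) * sqrt(100) = sqrt(232 * 100) = sqrt(23200)
Step 4: = 152.3155

152.3155


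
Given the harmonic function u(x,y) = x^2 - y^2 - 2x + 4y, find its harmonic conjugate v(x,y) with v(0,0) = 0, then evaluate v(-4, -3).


Step 1: v_x = -u_y = 2y - 4
Step 2: v_y = u_x = 2x - 2
Step 3: v = 2xy - 4x - 2y + C
Step 4: v(0,0) = 0 => C = 0
Step 5: v(-4, -3) = 46

46


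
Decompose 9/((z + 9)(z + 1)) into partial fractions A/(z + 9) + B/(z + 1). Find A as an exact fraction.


Step 1: Multiply both sides by (z + 9) and set z = -9
Step 2: A = 9 / (-9 + 1)
Step 3: A = 9 / (-8)
Step 4: A = -9/8

-9/8


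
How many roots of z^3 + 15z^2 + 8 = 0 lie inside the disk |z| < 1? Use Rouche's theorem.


Step 1: On |z| = 1 the three terms have sizes |z^3| = 1^3 = 1, |15z^2| = 15*1^2 = 15, |8| = 8
Step 2: The dominant term is g(z) = 15z^2; let h(z) = z^3 + 8 so f = g + h
Step 3: On |z| = 1: |g| = 15 and |h| <= 1 + 8 = 9
Step 4: Since 15 > 9, |h| < |g| on |z| = 1, so by Rouche f has the same number of zeros as g inside |z| < 1
Step 5: g(z) = 15z^2 has 2 zeros (at the origin, multiplicity 2) inside |z| < 1. Answer = 2

2


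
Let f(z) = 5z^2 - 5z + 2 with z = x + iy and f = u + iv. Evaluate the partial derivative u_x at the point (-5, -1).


Step 1: f(z) = 5(x+iy)^2 - 5(x+iy) + 2
Step 2: u = 5(x^2 - y^2) - 5x + 2
Step 3: u_x = 10x - 5
Step 4: At (-5, -1): u_x = -50 - 5 = -55

-55
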